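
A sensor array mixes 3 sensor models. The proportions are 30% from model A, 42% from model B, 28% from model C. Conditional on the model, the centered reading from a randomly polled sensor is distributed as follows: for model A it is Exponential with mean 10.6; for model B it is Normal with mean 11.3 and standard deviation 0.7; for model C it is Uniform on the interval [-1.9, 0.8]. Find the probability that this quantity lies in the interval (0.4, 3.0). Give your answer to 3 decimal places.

Conditional on each model, P(0.4 < X < 3.0): A: 0.209462; B: 0; C: 0.148148.
By total probability, P(0.4 < X < 3.0) = 0.3·0.209462 + 0.42·0 + 0.28·0.148148 = 0.10432.

0.104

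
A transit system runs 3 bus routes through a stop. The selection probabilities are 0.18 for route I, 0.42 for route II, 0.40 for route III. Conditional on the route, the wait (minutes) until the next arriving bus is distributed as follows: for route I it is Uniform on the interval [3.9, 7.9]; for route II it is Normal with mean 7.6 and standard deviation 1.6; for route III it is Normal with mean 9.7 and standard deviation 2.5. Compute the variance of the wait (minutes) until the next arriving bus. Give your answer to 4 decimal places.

5.8142

Per component, I: μ=5.9, E[X²]=36.1433; II: μ=7.6, E[X²]=60.32; III: μ=9.7, E[X²]=100.34.
E[X] = 0.18·5.9 + 0.42·7.6 + 0.4·9.7 = 8.134.
E[X²] = 0.18·36.1433 + 0.42·60.32 + 0.4·100.34 = 71.9762.
Var(X) = E[X²] − (E[X])² = 71.9762 − 66.162 = 5.81424.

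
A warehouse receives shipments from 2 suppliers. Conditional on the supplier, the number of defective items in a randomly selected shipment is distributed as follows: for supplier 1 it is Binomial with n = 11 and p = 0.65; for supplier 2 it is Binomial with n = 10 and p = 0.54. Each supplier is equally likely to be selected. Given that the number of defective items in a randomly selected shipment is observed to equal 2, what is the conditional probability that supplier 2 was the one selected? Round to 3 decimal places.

Likelihoods P(X=2 | ·): 1: 0.00183148; 2: 0.0263065.
Posterior ∝ prior × likelihood. Numerator for 2: 0.5·0.0263065 = 0.0131532.
Normalizing constant: 0.5·0.00183148 + 0.5·0.0263065 = 0.014069.
P(2 | observation) = 0.0131532 / 0.014069 = 0.934911.

0.935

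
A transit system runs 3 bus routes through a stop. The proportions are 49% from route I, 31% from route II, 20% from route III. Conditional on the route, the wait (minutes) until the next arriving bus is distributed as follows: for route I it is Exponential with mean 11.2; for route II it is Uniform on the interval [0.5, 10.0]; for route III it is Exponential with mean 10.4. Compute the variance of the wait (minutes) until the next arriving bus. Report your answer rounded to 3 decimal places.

92.514

Per component, I: μ=11.2, E[X²]=250.88; II: μ=5.25, E[X²]=35.0833; III: μ=10.4, E[X²]=216.32.
E[X] = 0.49·11.2 + 0.31·5.25 + 0.2·10.4 = 9.1955.
E[X²] = 0.49·250.88 + 0.31·35.0833 + 0.2·216.32 = 177.071.
Var(X) = E[X²] − (E[X])² = 177.071 − 84.5572 = 92.5138.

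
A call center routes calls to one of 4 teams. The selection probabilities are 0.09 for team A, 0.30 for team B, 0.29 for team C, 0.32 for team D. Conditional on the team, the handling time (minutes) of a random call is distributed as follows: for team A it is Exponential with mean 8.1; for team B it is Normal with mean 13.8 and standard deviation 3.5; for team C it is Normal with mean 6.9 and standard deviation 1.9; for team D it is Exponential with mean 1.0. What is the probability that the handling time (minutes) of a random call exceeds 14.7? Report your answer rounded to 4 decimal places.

Conditional on each team, P(X > 14.7): A: 0.162868; B: 0.398534; C: 2.01927e-05; D: 4.12925e-07.
By total probability, P(X > 14.7) = 0.09·0.162868 + 0.3·0.398534 + 0.29·2.01927e-05 + 0.32·4.12925e-07 = 0.134224.

0.1342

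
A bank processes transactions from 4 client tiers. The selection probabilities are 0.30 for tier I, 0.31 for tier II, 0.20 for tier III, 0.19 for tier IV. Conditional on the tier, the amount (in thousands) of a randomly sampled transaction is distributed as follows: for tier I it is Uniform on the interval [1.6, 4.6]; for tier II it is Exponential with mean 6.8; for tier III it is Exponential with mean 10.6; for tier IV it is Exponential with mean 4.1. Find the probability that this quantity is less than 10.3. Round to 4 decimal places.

Conditional on each tier, P(X < 10.3): I: 1; II: 0.780127; III: 0.62156; IV: 0.91891.
By total probability, P(X < 10.3) = 0.3·1 + 0.31·0.780127 + 0.2·0.62156 + 0.19·0.91891 = 0.840744.

0.8407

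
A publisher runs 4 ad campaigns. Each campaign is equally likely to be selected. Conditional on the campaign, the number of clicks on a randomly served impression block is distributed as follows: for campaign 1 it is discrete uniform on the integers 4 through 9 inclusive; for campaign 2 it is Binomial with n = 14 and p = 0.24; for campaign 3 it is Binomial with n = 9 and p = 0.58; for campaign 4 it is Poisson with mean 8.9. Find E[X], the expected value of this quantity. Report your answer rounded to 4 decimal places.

Component means — 1: 6.5; 2: 3.36; 3: 5.22; 4: 8.9.
E[X] = 0.25·6.5 + 0.25·3.36 + 0.25·5.22 + 0.25·8.9 = 5.995.

5.9950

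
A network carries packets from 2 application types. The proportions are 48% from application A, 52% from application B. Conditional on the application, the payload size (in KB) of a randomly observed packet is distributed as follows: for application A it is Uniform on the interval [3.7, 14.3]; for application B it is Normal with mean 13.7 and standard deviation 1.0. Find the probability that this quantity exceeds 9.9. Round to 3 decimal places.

Conditional on each application, P(X > 9.9): A: 0.415094; B: 0.999928.
By total probability, P(X > 9.9) = 0.48·0.415094 + 0.52·0.999928 = 0.719208.

0.719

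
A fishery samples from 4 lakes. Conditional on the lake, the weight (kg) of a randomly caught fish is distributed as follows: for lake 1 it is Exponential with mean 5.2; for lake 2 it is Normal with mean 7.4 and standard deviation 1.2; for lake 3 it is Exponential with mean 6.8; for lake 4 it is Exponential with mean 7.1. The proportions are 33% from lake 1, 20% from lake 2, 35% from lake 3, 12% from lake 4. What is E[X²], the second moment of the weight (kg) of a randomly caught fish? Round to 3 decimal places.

73.553

For each component E[X²] = Var + (mean)², giving 1: 54.08; 2: 56.2; 3: 92.48; 4: 100.82.
Overall E[X²] = 0.33·54.08 + 0.2·56.2 + 0.35·92.48 + 0.12·100.82 = 73.5528.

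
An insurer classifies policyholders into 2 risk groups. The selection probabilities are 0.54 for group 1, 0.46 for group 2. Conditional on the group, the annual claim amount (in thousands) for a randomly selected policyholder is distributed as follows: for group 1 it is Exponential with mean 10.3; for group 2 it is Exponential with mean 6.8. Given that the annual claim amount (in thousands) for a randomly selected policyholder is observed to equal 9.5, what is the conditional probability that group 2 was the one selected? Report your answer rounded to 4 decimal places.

0.4453

Likelihoods f(9.5 | ·): 1: 0.0386011; 2: 0.0363711.
Posterior ∝ prior × likelihood. Numerator for 2: 0.46·0.0363711 = 0.0167307.
Normalizing constant: 0.54·0.0386011 + 0.46·0.0363711 = 0.0375753.
P(2 | observation) = 0.0167307 / 0.0375753 = 0.445258.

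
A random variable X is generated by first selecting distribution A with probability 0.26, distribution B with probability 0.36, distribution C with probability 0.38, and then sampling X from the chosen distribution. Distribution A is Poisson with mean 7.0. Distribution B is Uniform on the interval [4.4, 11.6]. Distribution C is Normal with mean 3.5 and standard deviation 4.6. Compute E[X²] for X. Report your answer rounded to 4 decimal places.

For each component E[X²] = Var + (mean)², giving A: 56; B: 68.32; C: 33.41.
Overall E[X²] = 0.26·56 + 0.36·68.32 + 0.38·33.41 = 51.851.

51.8510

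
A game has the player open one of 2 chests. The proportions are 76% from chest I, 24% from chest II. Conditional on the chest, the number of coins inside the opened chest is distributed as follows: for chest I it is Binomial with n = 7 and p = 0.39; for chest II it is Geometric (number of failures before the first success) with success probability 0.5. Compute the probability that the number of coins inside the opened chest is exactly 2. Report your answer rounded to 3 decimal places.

Conditional on each chest, P(X = 2): I: 0.269773; II: 0.125.
By total probability, P(X = 2) = 0.76·0.269773 + 0.24·0.125 = 0.235027.

0.235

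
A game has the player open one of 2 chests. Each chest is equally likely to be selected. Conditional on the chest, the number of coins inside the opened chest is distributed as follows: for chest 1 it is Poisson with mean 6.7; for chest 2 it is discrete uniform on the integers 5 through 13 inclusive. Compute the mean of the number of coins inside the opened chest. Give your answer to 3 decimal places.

Component means — 1: 6.7; 2: 9.
E[X] = 0.5·6.7 + 0.5·9 = 7.85.

7.850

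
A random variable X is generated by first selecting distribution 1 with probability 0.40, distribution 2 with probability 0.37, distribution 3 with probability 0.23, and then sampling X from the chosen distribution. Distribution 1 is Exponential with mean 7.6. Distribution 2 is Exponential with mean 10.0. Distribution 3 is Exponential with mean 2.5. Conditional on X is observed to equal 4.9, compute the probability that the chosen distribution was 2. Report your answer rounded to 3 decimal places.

0.358

Likelihoods f(4.9 | ·): 1: 0.0690527; 2: 0.0612626; 3: 0.0563434.
Posterior ∝ prior × likelihood. Numerator for 2: 0.37·0.0612626 = 0.0226672.
Normalizing constant: 0.4·0.0690527 + 0.37·0.0612626 + 0.23·0.0563434 = 0.0632472.
P(2 | observation) = 0.0226672 / 0.0632472 = 0.35839.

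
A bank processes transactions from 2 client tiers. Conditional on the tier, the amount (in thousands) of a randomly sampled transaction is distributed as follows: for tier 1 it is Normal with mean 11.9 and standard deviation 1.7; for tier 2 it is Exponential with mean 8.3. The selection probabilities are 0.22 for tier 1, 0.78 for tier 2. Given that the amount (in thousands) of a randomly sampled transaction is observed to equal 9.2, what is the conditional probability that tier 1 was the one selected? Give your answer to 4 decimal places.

Likelihoods f(9.2 | ·): 1: 0.0664828; 2: 0.0397681.
Posterior ∝ prior × likelihood. Numerator for 1: 0.22·0.0664828 = 0.0146262.
Normalizing constant: 0.22·0.0664828 + 0.78·0.0397681 = 0.0456454.
P(1 | observation) = 0.0146262 / 0.0456454 = 0.320431.

0.3204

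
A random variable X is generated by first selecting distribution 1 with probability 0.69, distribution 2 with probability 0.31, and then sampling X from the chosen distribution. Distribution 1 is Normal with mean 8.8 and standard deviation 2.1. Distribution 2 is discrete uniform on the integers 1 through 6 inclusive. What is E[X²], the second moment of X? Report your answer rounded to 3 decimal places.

For each component E[X²] = Var + (mean)², giving 1: 81.85; 2: 15.1667.
Overall E[X²] = 0.69·81.85 + 0.31·15.1667 = 61.1782.

61.178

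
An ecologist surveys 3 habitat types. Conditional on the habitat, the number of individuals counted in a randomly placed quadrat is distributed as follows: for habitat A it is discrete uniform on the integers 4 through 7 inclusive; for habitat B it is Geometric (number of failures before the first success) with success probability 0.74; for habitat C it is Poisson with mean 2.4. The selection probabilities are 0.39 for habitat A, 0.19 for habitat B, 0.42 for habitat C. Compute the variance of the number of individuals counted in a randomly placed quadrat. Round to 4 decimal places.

Per component, A: μ=5.5, E[X²]=31.5; B: μ=0.351351, E[X²]=0.598247; C: μ=2.4, E[X²]=8.16.
E[X] = 0.39·5.5 + 0.19·0.351351 + 0.42·2.4 = 3.21976.
E[X²] = 0.39·31.5 + 0.19·0.598247 + 0.42·8.16 = 15.8259.
Var(X) = E[X²] − (E[X])² = 15.8259 − 10.3668 = 5.45903.

5.4590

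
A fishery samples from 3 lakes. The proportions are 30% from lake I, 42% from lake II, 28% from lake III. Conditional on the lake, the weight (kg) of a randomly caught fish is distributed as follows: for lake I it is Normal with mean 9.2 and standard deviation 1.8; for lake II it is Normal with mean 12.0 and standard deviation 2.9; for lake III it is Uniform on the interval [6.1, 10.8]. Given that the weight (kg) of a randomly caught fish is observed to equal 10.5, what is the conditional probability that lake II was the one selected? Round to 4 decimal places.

0.3133

Likelihoods f(10.5 | ·): I: 0.170755; II: 0.120342; III: 0.212766.
Posterior ∝ prior × likelihood. Numerator for II: 0.42·0.120342 = 0.0505436.
Normalizing constant: 0.3·0.170755 + 0.42·0.120342 + 0.28·0.212766 = 0.161344.
P(II | observation) = 0.0505436 / 0.161344 = 0.313265.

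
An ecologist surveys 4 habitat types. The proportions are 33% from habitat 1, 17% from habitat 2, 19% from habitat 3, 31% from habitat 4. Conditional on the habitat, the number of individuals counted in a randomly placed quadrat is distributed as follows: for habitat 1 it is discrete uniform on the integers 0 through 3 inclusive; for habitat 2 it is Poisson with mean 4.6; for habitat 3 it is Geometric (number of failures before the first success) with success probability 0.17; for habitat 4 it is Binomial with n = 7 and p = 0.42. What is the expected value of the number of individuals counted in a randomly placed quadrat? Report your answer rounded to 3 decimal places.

Component means — 1: 1.5; 2: 4.6; 3: 4.88235; 4: 2.94.
E[X] = 0.33·1.5 + 0.17·4.6 + 0.19·4.88235 + 0.31·2.94 = 3.11605.

3.116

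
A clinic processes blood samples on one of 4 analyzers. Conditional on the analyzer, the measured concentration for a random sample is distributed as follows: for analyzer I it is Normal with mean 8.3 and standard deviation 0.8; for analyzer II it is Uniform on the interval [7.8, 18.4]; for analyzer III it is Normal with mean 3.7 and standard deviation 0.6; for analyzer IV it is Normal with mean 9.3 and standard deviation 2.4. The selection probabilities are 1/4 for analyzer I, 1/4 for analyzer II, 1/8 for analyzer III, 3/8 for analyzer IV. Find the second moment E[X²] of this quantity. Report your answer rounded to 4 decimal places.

For each component E[X²] = Var + (mean)², giving I: 69.53; II: 180.973; III: 14.05; IV: 92.25.
Overall E[X²] = 0.25·69.53 + 0.25·180.973 + 0.125·14.05 + 0.375·92.25 = 98.9758.

98.9758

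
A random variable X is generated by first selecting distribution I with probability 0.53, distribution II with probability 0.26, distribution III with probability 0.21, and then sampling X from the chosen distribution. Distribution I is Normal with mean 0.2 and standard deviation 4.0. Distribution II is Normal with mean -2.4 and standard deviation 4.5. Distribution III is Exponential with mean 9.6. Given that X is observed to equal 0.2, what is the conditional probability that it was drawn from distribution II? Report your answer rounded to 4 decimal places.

0.2080

Likelihoods f(0.2 | ·): I: 0.0997356; II: 0.0750253; III: 0.102019.
Posterior ∝ prior × likelihood. Numerator for II: 0.26·0.0750253 = 0.0195066.
Normalizing constant: 0.53·0.0997356 + 0.26·0.0750253 + 0.21·0.102019 = 0.0937904.
P(II | observation) = 0.0195066 / 0.0937904 = 0.207981.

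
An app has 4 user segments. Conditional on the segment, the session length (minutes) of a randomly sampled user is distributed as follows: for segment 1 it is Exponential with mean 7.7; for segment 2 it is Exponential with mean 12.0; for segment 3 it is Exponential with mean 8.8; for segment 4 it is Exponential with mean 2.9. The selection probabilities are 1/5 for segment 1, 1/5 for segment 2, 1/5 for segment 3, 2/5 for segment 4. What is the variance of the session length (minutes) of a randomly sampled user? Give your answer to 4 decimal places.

Per component, 1: μ=7.7, E[X²]=118.58; 2: μ=12, E[X²]=288; 3: μ=8.8, E[X²]=154.88; 4: μ=2.9, E[X²]=16.82.
E[X] = 0.2·7.7 + 0.2·12 + 0.2·8.8 + 0.4·2.9 = 6.86.
E[X²] = 0.2·118.58 + 0.2·288 + 0.2·154.88 + 0.4·16.82 = 119.02.
Var(X) = E[X²] − (E[X])² = 119.02 − 47.0596 = 71.9604.

71.9604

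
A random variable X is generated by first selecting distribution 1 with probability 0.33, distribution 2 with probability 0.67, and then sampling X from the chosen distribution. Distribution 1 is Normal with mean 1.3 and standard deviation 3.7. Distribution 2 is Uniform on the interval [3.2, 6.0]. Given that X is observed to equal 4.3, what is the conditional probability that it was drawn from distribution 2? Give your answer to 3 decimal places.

Likelihoods f(4.3 | ·): 1: 0.0776163; 2: 0.357143.
Posterior ∝ prior × likelihood. Numerator for 2: 0.67·0.357143 = 0.239286.
Normalizing constant: 0.33·0.0776163 + 0.67·0.357143 = 0.264899.
P(2 | observation) = 0.239286 / 0.264899 = 0.903309.

0.903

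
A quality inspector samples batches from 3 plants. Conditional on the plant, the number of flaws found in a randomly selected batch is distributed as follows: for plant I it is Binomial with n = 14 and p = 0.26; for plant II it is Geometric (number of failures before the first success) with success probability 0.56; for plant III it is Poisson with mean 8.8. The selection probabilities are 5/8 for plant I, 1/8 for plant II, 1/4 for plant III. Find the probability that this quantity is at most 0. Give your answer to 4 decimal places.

0.0793

Conditional on each plant, P(X ≤ 0): I: 0.0147654; II: 0.56; III: 0.000150733.
By total probability, P(X ≤ 0) = 0.625·0.0147654 + 0.125·0.56 + 0.25·0.000150733 = 0.079266.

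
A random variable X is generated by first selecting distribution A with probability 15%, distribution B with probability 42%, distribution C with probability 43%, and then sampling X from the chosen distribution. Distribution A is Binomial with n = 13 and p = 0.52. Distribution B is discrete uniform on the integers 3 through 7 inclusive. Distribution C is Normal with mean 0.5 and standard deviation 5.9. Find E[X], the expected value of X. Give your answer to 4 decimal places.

Component means — A: 6.76; B: 5; C: 0.5.
E[X] = 0.15·6.76 + 0.42·5 + 0.43·0.5 = 3.329.

3.3290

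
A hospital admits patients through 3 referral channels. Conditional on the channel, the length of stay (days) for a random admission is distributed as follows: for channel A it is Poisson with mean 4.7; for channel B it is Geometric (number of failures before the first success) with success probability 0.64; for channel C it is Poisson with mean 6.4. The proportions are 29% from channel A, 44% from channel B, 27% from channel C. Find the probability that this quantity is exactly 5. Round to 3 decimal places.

Conditional on each channel, P(X = 5): A: 0.17383; B: 0.00386984; C: 0.148674.
By total probability, P(X = 5) = 0.29·0.17383 + 0.44·0.00386984 + 0.27·0.148674 = 0.0922552.

0.092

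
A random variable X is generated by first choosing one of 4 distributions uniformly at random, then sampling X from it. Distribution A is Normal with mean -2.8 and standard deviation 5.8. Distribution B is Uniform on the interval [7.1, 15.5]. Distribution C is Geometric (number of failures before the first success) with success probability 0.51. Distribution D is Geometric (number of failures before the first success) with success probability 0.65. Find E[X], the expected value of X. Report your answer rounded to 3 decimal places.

Component means — A: -2.8; B: 11.3; C: 0.960784; D: 0.538462.
E[X] = 0.25·-2.8 + 0.25·11.3 + 0.25·0.960784 + 0.25·0.538462 = 2.49981.

2.500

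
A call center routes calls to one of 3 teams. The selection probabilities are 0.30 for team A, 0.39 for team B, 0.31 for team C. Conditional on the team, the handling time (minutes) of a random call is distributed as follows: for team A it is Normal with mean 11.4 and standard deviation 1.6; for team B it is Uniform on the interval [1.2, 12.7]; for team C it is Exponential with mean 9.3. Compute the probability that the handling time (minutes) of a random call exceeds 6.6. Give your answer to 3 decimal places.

Conditional on each team, P(X > 6.6): A: 0.99865; B: 0.530435; C: 0.491803.
By total probability, P(X > 6.6) = 0.3·0.99865 + 0.39·0.530435 + 0.31·0.491803 = 0.658923.

0.659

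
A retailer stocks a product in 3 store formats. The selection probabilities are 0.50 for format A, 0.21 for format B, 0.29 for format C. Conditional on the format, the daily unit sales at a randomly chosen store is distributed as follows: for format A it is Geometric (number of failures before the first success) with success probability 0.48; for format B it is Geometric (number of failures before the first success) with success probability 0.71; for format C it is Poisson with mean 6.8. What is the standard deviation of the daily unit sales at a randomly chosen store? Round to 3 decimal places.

3.240

Per component, A: μ=1.08333, E[X²]=3.43056; B: μ=0.408451, E[X²]=0.742115; C: μ=6.8, E[X²]=53.04.
E[X] = 0.5·1.08333 + 0.21·0.408451 + 0.29·6.8 = 2.59944.
E[X²] = 0.5·3.43056 + 0.21·0.742115 + 0.29·53.04 = 17.2527.
Var(X) = E[X²] − (E[X])² = 17.2527 − 6.7571 = 10.4956.
SD(X) = √10.4956 = 3.2397.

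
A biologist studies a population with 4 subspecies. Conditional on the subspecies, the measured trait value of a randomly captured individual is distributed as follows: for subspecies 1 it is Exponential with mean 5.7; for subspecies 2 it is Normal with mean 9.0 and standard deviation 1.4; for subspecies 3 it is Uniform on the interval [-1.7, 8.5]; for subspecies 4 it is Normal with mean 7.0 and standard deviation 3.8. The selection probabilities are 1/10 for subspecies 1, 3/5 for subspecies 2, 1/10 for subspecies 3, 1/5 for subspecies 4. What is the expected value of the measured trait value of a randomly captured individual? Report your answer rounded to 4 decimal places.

Component means — 1: 5.7; 2: 9; 3: 3.4; 4: 7.
E[X] = 0.1·5.7 + 0.6·9 + 0.1·3.4 + 0.2·7 = 7.71.

7.7100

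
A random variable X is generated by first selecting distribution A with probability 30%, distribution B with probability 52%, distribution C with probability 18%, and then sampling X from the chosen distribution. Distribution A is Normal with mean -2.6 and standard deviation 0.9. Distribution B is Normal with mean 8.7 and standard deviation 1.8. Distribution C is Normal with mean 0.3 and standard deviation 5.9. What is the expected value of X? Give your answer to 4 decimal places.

Component means — A: -2.6; B: 8.7; C: 0.3.
E[X] = 0.3·-2.6 + 0.52·8.7 + 0.18·0.3 = 3.798.

3.7980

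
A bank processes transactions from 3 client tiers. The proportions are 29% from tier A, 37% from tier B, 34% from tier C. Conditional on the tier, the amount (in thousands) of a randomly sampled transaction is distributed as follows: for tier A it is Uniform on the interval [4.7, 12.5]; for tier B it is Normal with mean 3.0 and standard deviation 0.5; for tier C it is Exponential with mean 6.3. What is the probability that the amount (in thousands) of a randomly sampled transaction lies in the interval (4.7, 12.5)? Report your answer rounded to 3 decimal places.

0.405

Conditional on each tier, P(4.7 < X < 12.5): A: 1; B: 0.000336929; C: 0.336744.
By total probability, P(4.7 < X < 12.5) = 0.29·1 + 0.37·0.000336929 + 0.34·0.336744 = 0.404618.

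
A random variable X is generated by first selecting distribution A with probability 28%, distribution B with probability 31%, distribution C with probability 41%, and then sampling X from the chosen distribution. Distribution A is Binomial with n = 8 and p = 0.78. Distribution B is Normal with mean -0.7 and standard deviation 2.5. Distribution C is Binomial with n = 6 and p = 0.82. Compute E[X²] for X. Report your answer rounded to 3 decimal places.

For each component E[X²] = Var + (mean)², giving A: 40.3104; B: 6.74; C: 25.092.
Overall E[X²] = 0.28·40.3104 + 0.31·6.74 + 0.41·25.092 = 23.664.

23.664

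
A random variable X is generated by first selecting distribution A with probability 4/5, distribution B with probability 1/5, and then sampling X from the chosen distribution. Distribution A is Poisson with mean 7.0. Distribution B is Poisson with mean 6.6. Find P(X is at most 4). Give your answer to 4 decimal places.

Conditional on each component, P(X ≤ 4): A: 0.172992; B: 0.212704.
By total probability, P(X ≤ 4) = 0.8·0.172992 + 0.2·0.212704 = 0.180934.

0.1809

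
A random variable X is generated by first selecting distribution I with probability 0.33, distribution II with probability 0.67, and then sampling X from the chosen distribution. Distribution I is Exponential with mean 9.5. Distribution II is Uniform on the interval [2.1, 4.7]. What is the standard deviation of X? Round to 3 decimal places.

Per component, I: μ=9.5, E[X²]=180.5; II: μ=3.4, E[X²]=12.1233.
E[X] = 0.33·9.5 + 0.67·3.4 = 5.413.
E[X²] = 0.33·180.5 + 0.67·12.1233 = 67.6876.
Var(X) = E[X²] − (E[X])² = 67.6876 − 29.3006 = 38.3871.
SD(X) = √38.3871 = 6.19573.

6.196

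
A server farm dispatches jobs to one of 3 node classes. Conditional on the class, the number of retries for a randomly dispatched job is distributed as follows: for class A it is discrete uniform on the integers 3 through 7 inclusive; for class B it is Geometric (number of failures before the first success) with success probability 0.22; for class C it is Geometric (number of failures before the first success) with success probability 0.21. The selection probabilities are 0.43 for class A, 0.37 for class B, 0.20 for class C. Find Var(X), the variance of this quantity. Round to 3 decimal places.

10.877

Per component, A: μ=5, E[X²]=27; B: μ=3.54545, E[X²]=28.686; C: μ=3.7619, E[X²]=32.0658.
E[X] = 0.43·5 + 0.37·3.54545 + 0.2·3.7619 = 4.2142.
E[X²] = 0.43·27 + 0.37·28.686 + 0.2·32.0658 = 28.637.
Var(X) = E[X²] − (E[X])² = 28.637 − 17.7595 = 10.8775.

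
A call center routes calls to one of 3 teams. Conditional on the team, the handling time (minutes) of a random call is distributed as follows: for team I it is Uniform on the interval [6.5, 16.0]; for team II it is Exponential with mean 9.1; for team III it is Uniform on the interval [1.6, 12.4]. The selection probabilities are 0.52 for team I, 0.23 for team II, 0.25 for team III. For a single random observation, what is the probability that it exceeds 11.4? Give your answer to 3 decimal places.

Conditional on each team, P(X > 11.4): I: 0.484211; II: 0.285719; III: 0.0925926.
By total probability, P(X > 11.4) = 0.52·0.484211 + 0.23·0.285719 + 0.25·0.0925926 = 0.340653.

0.341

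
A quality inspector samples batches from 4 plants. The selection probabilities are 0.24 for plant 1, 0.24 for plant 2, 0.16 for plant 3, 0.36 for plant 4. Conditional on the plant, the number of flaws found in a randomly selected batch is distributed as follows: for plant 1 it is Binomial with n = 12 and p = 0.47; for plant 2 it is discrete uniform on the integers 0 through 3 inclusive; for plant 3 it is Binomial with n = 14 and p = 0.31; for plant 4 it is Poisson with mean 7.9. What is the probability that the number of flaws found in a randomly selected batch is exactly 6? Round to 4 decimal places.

Conditional on each plant, P(X = 6): 1: 0.220757; 2: 0; 3: 0.136936; 4: 0.125171.
By total probability, P(X = 6) = 0.24·0.220757 + 0.24·0 + 0.16·0.136936 + 0.36·0.125171 = 0.119953.

0.1200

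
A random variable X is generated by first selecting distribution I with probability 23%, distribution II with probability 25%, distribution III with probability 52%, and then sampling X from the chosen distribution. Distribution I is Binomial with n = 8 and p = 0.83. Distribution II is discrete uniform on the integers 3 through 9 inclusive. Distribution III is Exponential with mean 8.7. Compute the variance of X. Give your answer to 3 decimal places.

42.097

Per component, I: μ=6.64, E[X²]=45.2184; II: μ=6, E[X²]=40; III: μ=8.7, E[X²]=151.38.
E[X] = 0.23·6.64 + 0.25·6 + 0.52·8.7 = 7.5512.
E[X²] = 0.23·45.2184 + 0.25·40 + 0.52·151.38 = 99.1178.
Var(X) = E[X²] − (E[X])² = 99.1178 − 57.0206 = 42.0972.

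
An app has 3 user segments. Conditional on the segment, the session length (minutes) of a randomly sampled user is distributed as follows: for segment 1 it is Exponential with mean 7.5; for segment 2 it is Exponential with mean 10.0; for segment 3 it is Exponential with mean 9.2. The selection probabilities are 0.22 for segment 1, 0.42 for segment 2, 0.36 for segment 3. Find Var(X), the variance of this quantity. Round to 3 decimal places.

Per component, 1: μ=7.5, E[X²]=112.5; 2: μ=10, E[X²]=200; 3: μ=9.2, E[X²]=169.28.
E[X] = 0.22·7.5 + 0.42·10 + 0.36·9.2 = 9.162.
E[X²] = 0.22·112.5 + 0.42·200 + 0.36·169.28 = 169.691.
Var(X) = E[X²] − (E[X])² = 169.691 − 83.9422 = 85.7486.

85.749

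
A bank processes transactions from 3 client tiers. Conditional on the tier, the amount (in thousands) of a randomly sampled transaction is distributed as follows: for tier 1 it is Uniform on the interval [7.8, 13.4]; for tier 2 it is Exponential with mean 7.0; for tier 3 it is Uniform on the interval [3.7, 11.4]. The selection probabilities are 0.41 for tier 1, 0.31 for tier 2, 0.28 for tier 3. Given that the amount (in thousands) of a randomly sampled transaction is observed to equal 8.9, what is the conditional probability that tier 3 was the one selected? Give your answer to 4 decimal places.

0.2981

Likelihoods f(8.9 | ·): 1: 0.178571; 2: 0.0400615; 3: 0.12987.
Posterior ∝ prior × likelihood. Numerator for 3: 0.28·0.12987 = 0.0363636.
Normalizing constant: 0.41·0.178571 + 0.31·0.0400615 + 0.28·0.12987 = 0.121997.
P(3 | observation) = 0.0363636 / 0.121997 = 0.29807.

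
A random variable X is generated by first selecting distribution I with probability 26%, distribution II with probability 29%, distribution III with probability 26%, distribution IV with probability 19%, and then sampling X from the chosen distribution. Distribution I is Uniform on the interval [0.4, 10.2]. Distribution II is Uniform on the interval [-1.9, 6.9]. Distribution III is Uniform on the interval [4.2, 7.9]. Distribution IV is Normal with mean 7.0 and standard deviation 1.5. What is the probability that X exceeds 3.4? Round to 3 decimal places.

0.744

Conditional on each component, P(X > 3.4): I: 0.693878; II: 0.397727; III: 1; IV: 0.991802.
By total probability, P(X > 3.4) = 0.26·0.693878 + 0.29·0.397727 + 0.26·1 + 0.19·0.991802 = 0.744192.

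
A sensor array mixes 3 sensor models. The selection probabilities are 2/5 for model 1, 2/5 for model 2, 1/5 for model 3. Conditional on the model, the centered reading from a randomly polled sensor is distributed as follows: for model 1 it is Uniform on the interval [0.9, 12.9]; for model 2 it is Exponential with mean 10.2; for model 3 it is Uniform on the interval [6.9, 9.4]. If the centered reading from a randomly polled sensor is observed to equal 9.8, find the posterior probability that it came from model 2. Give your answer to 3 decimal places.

Likelihoods f(9.8 | ·): 1: 0.0833333; 2: 0.0375091; 3: 0.
Posterior ∝ prior × likelihood. Numerator for 2: 0.4·0.0375091 = 0.0150036.
Normalizing constant: 0.4·0.0833333 + 0.4·0.0375091 + 0.2·0 = 0.048337.
P(2 | observation) = 0.0150036 / 0.048337 = 0.310397.

0.310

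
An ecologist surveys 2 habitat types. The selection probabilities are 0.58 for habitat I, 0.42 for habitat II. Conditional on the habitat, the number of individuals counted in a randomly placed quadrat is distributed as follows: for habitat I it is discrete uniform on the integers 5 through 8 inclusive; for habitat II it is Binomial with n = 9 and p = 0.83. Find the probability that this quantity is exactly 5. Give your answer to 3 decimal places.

Conditional on each habitat, P(X = 5): I: 0.25; II: 0.0414531.
By total probability, P(X = 5) = 0.58·0.25 + 0.42·0.0414531 = 0.16241.

0.162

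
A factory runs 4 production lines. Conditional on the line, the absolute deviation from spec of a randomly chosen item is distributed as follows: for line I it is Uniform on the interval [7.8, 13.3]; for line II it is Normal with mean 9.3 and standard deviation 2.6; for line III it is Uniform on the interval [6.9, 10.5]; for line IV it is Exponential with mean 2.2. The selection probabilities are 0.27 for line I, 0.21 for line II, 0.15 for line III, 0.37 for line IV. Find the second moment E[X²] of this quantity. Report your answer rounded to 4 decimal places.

65.4119

For each component E[X²] = Var + (mean)², giving I: 113.823; II: 93.25; III: 76.77; IV: 9.68.
Overall E[X²] = 0.27·113.823 + 0.21·93.25 + 0.15·76.77 + 0.37·9.68 = 65.4119.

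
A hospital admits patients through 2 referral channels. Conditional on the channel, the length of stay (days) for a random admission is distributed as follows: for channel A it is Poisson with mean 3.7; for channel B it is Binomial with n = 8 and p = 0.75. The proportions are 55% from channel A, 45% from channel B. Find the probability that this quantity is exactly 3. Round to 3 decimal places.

Conditional on each channel, P(X = 3): A: 0.20872; B: 0.0230713.
By total probability, P(X = 3) = 0.55·0.20872 + 0.45·0.0230713 = 0.125178.

0.125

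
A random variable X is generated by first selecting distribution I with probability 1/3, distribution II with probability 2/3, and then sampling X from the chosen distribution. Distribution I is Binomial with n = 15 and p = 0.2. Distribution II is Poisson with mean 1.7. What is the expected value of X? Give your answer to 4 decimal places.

Component means — I: 3; II: 1.7.
E[X] = 0.333333·3 + 0.666667·1.7 = 2.13333.

2.1333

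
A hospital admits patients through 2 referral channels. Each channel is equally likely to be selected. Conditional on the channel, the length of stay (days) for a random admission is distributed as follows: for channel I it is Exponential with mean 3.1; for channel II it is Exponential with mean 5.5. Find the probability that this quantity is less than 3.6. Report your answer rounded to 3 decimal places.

0.584

Conditional on each channel, P(X < 3.6): I: 0.686918; II: 0.480322.
By total probability, P(X < 3.6) = 0.5·0.686918 + 0.5·0.480322 = 0.58362.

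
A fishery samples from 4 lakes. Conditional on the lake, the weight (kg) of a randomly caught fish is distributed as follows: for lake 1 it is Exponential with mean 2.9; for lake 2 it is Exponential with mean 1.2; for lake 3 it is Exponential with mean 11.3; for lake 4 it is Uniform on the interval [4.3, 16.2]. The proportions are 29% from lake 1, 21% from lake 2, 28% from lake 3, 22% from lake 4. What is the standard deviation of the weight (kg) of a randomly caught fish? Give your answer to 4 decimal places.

Per component, 1: μ=2.9, E[X²]=16.82; 2: μ=1.2, E[X²]=2.88; 3: μ=11.3, E[X²]=255.38; 4: μ=10.25, E[X²]=116.863.
E[X] = 0.29·2.9 + 0.21·1.2 + 0.28·11.3 + 0.22·10.25 = 6.512.
E[X²] = 0.29·16.82 + 0.21·2.88 + 0.28·255.38 + 0.22·116.863 = 102.699.
Var(X) = E[X²] − (E[X])² = 102.699 − 42.4061 = 60.2928.
SD(X) = √60.2928 = 7.76484.

7.7648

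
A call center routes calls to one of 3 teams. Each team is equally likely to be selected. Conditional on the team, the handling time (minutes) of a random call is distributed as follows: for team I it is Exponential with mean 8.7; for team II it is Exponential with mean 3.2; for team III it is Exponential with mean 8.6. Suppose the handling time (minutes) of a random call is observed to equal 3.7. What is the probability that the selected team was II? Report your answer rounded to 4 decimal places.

0.3948

Likelihoods f(3.7 | ·): I: 0.0751244; II: 0.0983325; III: 0.075623.
Posterior ∝ prior × likelihood. Numerator for II: 0.333333·0.0983325 = 0.0327775.
Normalizing constant: 0.333333·0.0751244 + 0.333333·0.0983325 + 0.333333·0.075623 = 0.0830266.
P(II | observation) = 0.0327775 / 0.0830266 = 0.394783.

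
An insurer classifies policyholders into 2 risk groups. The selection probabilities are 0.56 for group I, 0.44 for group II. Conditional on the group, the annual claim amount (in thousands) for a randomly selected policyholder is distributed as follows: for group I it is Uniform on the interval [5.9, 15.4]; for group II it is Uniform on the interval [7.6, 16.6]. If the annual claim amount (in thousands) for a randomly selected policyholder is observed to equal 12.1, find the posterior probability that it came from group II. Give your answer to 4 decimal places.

Likelihoods f(12.1 | ·): I: 0.105263; II: 0.111111.
Posterior ∝ prior × likelihood. Numerator for II: 0.44·0.111111 = 0.0488889.
Normalizing constant: 0.56·0.105263 + 0.44·0.111111 = 0.107836.
P(II | observation) = 0.0488889 / 0.107836 = 0.453362.

0.4534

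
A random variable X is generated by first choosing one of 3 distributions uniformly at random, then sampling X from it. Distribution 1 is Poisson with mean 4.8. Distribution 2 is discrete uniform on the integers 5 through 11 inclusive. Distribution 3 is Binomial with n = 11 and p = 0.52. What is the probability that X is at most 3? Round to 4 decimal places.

Conditional on each component, P(X ≤ 3): 1: 0.29423; 2: 0; 3: 0.0895181.
By total probability, P(X ≤ 3) = 0.333333·0.29423 + 0.333333·0 + 0.333333·0.0895181 = 0.127916.

0.1279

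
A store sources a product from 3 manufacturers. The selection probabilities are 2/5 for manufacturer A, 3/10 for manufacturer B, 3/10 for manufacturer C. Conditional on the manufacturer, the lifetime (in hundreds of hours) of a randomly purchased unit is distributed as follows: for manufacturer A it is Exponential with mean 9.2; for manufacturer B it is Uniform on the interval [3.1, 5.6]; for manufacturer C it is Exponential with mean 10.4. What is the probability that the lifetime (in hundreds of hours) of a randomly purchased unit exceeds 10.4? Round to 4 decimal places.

Conditional on each manufacturer, P(X > 10.4): A: 0.322893; B: 0; C: 0.367879.
By total probability, P(X > 10.4) = 0.4·0.322893 + 0.3·0 + 0.3·0.367879 = 0.239521.

0.2395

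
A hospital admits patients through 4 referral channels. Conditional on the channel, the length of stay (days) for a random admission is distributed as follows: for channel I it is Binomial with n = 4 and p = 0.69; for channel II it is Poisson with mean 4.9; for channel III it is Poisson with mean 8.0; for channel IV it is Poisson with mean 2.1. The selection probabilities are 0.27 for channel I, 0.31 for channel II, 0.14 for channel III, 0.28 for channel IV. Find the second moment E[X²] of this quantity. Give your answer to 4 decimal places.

For each component E[X²] = Var + (mean)², giving I: 8.4732; II: 28.91; III: 72; IV: 6.51.
Overall E[X²] = 0.27·8.4732 + 0.31·28.91 + 0.14·72 + 0.28·6.51 = 23.1527.

23.1527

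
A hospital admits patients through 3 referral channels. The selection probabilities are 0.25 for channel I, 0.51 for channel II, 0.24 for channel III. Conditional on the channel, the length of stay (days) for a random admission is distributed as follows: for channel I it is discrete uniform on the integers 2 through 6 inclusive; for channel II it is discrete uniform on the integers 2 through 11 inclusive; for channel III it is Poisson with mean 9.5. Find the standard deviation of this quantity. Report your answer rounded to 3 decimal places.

3.271

Per component, I: μ=4, E[X²]=18; II: μ=6.5, E[X²]=50.5; III: μ=9.5, E[X²]=99.75.
E[X] = 0.25·4 + 0.51·6.5 + 0.24·9.5 = 6.595.
E[X²] = 0.25·18 + 0.51·50.5 + 0.24·99.75 = 54.195.
Var(X) = E[X²] − (E[X])² = 54.195 − 43.494 = 10.701.
SD(X) = √10.701 = 3.27123.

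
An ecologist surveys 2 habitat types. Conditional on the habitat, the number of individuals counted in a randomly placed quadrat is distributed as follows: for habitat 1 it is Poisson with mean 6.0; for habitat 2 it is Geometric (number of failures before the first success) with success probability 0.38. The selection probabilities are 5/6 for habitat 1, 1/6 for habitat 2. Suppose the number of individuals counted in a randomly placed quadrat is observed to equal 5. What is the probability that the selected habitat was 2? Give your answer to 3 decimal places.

0.042

Likelihoods P(X=5 | ·): 1: 0.160623; 2: 0.034813.
Posterior ∝ prior × likelihood. Numerator for 2: 0.166667·0.034813 = 0.00580217.
Normalizing constant: 0.833333·0.160623 + 0.166667·0.034813 = 0.139655.
P(2 | observation) = 0.00580217 / 0.139655 = 0.0415465.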